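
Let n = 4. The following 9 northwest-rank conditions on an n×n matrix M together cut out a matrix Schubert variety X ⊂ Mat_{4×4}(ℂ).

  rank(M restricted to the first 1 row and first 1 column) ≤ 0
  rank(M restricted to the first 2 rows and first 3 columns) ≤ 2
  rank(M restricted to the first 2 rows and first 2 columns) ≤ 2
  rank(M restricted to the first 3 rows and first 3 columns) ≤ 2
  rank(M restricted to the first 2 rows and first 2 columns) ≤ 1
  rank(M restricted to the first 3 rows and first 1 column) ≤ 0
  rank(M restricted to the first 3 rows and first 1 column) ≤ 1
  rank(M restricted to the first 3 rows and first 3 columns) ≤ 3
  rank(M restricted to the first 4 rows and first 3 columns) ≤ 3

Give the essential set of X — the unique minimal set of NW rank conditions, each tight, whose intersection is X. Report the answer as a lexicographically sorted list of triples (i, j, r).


Computing R[i][j] = min implied NW-rank bound (n=4, 9 conditions):

  i=1: 0 | 1 | 1 | 1
  i=2: 0 | 1 | 2 | 2
  i=3: 0 | 1 | 2 | 3
  i=4: 1 | 2 | 3 | 4

reading off 1-entries of Δ²R: w = (2, 3, 4, 1).

|D(w)|=3, |Ess(w)|=1:

[(3, 1, 0)]


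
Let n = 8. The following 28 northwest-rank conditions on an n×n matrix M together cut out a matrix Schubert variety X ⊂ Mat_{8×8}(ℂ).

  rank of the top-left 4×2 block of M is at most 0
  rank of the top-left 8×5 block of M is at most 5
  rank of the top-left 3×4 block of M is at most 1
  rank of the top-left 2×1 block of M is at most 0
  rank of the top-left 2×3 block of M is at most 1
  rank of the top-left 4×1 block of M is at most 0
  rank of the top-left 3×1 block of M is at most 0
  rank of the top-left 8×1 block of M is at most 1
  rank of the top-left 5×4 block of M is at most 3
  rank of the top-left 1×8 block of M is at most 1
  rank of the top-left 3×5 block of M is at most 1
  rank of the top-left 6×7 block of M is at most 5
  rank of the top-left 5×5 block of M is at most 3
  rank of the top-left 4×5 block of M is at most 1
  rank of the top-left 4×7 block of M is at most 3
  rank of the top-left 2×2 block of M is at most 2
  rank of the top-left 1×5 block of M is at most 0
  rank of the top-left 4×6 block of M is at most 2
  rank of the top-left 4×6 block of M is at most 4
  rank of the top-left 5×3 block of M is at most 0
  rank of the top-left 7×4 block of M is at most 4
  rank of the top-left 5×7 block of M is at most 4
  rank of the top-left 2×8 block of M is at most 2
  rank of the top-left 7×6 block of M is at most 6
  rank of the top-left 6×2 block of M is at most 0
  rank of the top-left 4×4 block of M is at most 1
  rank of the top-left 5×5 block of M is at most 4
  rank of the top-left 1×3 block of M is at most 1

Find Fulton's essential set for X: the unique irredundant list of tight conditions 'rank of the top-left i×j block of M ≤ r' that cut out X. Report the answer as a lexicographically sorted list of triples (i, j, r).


Recovering R(i,j) via the rank-extension bound from the 28 conditions:

  0 | 0 | 0 | 0 | 0 | 1 | 1 | 1
  0 | 0 | 0 | 1 | 1 | 2 | 2 | 2
  0 | 0 | 0 | 1 | 1 | 2 | 3 | 3
  0 | 0 | 0 | 1 | 1 | 2 | 3 | 4
  0 | 0 | 0 | 1 | 2 | 3 | 4 | 5
  0 | 0 | 1 | 2 | 3 | 4 | 5 | 6
  1 | 1 | 2 | 3 | 4 | 5 | 6 | 7
  1 | 2 | 3 | 4 | 5 | 6 | 7 | 8

so w = (6, 4, 7, 8, 5, 3, 1, 2).

4 SE-corners of the 21-cell Rothe diagram give Ess(w):

[(1, 5, 0), (4, 5, 1), (5, 3, 0), (6, 2, 0)]


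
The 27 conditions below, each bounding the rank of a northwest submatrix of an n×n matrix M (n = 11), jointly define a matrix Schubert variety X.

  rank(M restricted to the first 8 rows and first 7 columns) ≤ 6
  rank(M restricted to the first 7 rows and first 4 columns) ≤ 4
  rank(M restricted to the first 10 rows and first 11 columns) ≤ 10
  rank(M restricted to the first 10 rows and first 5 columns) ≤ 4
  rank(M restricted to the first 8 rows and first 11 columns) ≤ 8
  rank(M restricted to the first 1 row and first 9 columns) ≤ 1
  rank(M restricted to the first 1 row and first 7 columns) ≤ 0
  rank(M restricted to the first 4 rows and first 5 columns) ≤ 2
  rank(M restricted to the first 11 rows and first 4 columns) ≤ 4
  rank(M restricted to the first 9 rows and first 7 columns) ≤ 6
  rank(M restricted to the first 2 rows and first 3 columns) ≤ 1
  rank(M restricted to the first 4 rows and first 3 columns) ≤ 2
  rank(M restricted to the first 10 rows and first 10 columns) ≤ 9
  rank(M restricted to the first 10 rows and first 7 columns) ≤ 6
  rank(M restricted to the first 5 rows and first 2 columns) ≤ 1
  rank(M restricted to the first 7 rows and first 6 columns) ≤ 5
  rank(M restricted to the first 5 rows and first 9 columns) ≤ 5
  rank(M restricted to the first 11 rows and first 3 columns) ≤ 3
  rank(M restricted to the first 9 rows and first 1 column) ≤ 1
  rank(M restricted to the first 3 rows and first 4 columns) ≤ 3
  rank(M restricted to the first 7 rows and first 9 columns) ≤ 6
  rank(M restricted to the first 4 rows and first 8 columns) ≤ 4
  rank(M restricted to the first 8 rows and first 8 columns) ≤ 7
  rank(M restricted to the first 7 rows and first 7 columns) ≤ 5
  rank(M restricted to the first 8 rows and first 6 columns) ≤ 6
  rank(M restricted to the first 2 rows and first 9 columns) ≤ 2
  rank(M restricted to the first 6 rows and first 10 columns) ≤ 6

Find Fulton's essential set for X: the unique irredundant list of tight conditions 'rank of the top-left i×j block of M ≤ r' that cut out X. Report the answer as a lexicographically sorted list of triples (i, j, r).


Propagating the 27 rank bounds to every northwest block:

  row 1: 0, 0, 0, 0, 0, 0, 0, 1, 1, 1, 1
  row 2: 1, 1, 1, 1, 1, 1, 1, 2, 2, 2, 2
  row 3: 1, 1, 2, 2, 2, 2, 2, 3, 3, 3, 3
  row 4: 1, 1, 2, 2, 2, 3, 3, 4, 4, 4, 4
  row 5: 1, 1, 2, 3, 3, 4, 4, 5, 5, 5, 5
  row 6: 1, 2, 3, 4, 4, 5, 5, 6, 6, 6, 6
  row 7: 1, 2, 3, 4, 4, 5, 5, 6, 6, 7, 7
  row 8: 1, 2, 3, 4, 4, 5, 6, 7, 7, 8, 8
  row 9: 1, 2, 3, 4, 4, 5, 6, 7, 8, 9, 9
  row 10: 1, 2, 3, 4, 4, 5, 6, 7, 8, 9, 10
  row 11: 1, 2, 3, 4, 5, 6, 7, 8, 9, 10, 11

reading off 1-entries of Δ²R: w = (8, 1, 3, 6, 4, 2, 10, 7, 9, 11, 5).

Rothe diagram D(w) (18 cells), 6 SE-corners (essential conditions):

[(1, 7, 0), (4, 5, 2), (5, 2, 1), (7, 7, 5), (7, 9, 6), (10, 5, 4)]


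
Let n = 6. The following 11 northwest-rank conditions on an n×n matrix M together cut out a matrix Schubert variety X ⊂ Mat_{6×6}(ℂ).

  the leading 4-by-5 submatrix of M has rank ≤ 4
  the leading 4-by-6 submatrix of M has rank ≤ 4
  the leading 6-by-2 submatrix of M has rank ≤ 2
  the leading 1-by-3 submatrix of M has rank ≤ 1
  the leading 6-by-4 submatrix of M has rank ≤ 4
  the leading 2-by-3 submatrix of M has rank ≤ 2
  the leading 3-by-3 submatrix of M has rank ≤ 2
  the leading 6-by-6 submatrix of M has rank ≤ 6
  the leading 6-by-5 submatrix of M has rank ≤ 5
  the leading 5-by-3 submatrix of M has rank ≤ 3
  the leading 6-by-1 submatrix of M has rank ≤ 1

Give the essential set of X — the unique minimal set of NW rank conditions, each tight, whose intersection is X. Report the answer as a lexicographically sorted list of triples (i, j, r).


Propagating the 11 rank bounds to every northwest block:

  i=1: 1 1 1 1 1 1
  i=2: 1 2 2 2 2 2
  i=3: 1 2 2 3 3 3
  i=4: 1 2 3 4 4 4
  i=5: 1 2 3 4 5 5
  i=6: 1 2 3 4 5 6

giving w = (1, 2, 4, 3, 5, 6) via Δ²R.

1 SE-corner of the 1-cell Rothe diagram gives Ess(w):

[(3, 3, 2)]


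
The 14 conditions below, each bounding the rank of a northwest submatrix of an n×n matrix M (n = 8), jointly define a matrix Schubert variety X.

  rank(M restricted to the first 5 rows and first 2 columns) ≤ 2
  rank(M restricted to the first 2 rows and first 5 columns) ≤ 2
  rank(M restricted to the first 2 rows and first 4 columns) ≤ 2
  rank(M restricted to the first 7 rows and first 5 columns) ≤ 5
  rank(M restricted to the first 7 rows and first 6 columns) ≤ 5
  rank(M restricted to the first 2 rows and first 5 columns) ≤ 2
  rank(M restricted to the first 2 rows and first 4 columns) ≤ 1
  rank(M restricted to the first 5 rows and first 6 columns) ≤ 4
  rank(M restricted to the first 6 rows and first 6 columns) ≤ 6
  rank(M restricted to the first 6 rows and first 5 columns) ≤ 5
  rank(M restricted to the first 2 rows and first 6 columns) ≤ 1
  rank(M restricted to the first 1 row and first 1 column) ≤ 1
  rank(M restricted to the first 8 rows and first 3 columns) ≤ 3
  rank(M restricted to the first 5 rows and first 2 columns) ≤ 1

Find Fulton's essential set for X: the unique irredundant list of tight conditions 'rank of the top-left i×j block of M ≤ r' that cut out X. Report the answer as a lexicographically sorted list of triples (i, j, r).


Computing R[i][j] = min implied NW-rank bound (n=8, 14 conditions):

  row 1: 1 1 1 1 1 1 1 1
  row 2: 1 1 1 1 1 1 2 2
  row 3: 1 1 2 2 2 2 3 3
  row 4: 1 1 2 3 3 3 4 4
  row 5: 1 1 2 3 4 4 5 5
  row 6: 1 2 3 4 5 5 6 6
  row 7: 1 2 3 4 5 5 6 7
  row 8: 1 2 3 4 5 6 7 8

hence w(1..8) = (1, 7, 3, 4, 5, 2, 8, 6).

Rothe diagram D(w) (9 cells), 3 SE-corners (essential conditions):

[(2, 6, 1), (5, 2, 1), (7, 6, 5)]


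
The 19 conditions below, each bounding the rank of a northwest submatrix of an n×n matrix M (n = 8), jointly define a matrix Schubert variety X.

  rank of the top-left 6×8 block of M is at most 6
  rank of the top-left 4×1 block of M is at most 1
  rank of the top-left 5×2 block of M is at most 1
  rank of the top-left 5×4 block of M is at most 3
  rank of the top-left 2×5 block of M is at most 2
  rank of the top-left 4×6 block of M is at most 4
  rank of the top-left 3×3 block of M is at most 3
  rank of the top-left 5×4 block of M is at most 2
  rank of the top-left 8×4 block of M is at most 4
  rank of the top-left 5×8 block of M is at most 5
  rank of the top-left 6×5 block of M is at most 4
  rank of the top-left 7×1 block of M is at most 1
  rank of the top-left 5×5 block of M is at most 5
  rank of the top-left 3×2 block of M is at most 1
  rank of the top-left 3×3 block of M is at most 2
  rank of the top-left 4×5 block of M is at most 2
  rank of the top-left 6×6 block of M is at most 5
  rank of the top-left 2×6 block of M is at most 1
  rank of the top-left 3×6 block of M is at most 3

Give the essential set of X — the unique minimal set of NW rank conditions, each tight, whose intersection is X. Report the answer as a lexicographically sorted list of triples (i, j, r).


Reconstructing r_w from the 19 given conditions:

  i=1: 1, 1, 1, 1, 1, 1, 1, 1
  i=2: 1, 1, 1, 1, 1, 1, 2, 2
  i=3: 1, 1, 2, 2, 2, 2, 3, 3
  i=4: 1, 1, 2, 2, 2, 3, 4, 4
  i=5: 1, 1, 2, 2, 3, 4, 5, 5
  i=6: 1, 2, 3, 3, 4, 5, 6, 6
  i=7: 1, 2, 3, 4, 5, 6, 7, 7
  i=8: 1, 2, 3, 4, 5, 6, 7, 8

the unique w with this rank table is (1, 7, 3, 6, 5, 2, 4, 8).

ℓ(w)=11; the 4 essential cells (i,j,r):

[(2, 6, 1), (4, 5, 2), (5, 2, 1), (5, 4, 2)]


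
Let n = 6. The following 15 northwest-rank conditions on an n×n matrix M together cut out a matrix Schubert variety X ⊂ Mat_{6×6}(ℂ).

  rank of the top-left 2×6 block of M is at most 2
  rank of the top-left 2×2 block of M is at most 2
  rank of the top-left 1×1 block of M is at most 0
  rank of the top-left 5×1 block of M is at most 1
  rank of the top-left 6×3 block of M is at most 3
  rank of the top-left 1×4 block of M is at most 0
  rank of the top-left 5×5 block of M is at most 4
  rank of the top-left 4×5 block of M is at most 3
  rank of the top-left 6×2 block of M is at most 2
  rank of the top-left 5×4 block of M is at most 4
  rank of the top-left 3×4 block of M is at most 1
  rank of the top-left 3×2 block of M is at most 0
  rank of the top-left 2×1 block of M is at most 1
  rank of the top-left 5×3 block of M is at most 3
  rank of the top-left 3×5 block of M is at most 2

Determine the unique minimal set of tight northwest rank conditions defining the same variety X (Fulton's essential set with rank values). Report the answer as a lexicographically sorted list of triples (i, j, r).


Propagating the 15 rank bounds to every northwest block:

  R[1]: 0 0 0 0 1 1
  R[2]: 0 0 1 1 2 2
  R[3]: 0 0 1 1 2 3
  R[4]: 1 1 2 2 3 4
  R[5]: 1 2 3 3 4 5
  R[6]: 1 2 3 4 5 6

the unique w with this rank table is (5, 3, 6, 1, 2, 4).

Fulton essential set (3 of the 9 Rothe cells):

[(1, 4, 0), (3, 2, 0), (3, 4, 1)]


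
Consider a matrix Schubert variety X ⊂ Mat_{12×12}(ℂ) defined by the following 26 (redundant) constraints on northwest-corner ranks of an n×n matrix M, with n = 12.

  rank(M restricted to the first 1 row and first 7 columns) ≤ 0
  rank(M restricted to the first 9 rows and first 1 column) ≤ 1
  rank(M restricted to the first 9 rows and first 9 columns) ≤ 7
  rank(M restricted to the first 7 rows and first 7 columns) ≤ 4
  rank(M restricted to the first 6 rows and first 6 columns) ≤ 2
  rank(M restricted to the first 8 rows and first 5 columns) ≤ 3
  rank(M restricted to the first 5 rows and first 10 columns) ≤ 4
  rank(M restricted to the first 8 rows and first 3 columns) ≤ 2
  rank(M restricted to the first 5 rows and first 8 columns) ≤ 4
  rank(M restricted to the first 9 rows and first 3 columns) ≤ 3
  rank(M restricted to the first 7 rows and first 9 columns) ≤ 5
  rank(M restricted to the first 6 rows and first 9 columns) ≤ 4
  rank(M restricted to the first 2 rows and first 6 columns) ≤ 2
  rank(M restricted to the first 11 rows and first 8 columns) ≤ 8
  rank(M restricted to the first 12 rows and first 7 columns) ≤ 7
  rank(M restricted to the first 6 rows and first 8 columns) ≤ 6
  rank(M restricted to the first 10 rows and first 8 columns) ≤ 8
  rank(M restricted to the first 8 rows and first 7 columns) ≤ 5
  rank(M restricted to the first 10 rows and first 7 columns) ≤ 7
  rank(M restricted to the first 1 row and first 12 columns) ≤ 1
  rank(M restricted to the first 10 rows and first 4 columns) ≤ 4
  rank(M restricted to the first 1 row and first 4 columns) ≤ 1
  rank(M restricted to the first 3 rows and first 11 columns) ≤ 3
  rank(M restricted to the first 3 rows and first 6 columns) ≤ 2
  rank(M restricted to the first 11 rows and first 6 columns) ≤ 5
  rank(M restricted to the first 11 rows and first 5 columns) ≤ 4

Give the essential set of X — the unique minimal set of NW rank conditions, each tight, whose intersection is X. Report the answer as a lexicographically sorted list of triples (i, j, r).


Recovering R(i,j) via the rank-extension bound from the 26 conditions:

  i=1: 0, 0, 0, 0, 0, 0, 0, 1, 1, 1, 1, 1
  i=2: 1, 1, 1, 1, 1, 1, 1, 2, 2, 2, 2, 2
  i=3: 1, 2, 2, 2, 2, 2, 2, 3, 3, 3, 3, 3
  i=4: 1, 2, 2, 2, 2, 2, 3, 4, 4, 4, 4, 4
  i=5: 1, 2, 2, 2, 2, 2, 3, 4, 4, 4, 5, 5
  i=6: 1, 2, 2, 2, 2, 2, 3, 4, 4, 5, 6, 6
  i=7: 1, 2, 2, 3, 3, 3, 4, 5, 5, 6, 7, 7
  i=8: 1, 2, 2, 3, 3, 4, 5, 6, 6, 7, 8, 8
  i=9: 1, 2, 3, 4, 4, 5, 6, 7, 7, 8, 9, 9
  i=10: 1, 2, 3, 4, 4, 5, 6, 7, 8, 9, 10, 10
  i=11: 1, 2, 3, 4, 4, 5, 6, 7, 8, 9, 10, 11
  i=12: 1, 2, 3, 4, 5, 6, 7, 8, 9, 10, 11, 12

second differences of R give the permutation w = (8, 1, 2, 7, 11, 10, 4, 6, 3, 9, 12, 5).

Fulton essential set (7 of the 27 Rothe cells):

[(1, 7, 0), (5, 10, 4), (6, 6, 2), (6, 9, 4), (8, 3, 2), (8, 5, 3), (11, 5, 4)]


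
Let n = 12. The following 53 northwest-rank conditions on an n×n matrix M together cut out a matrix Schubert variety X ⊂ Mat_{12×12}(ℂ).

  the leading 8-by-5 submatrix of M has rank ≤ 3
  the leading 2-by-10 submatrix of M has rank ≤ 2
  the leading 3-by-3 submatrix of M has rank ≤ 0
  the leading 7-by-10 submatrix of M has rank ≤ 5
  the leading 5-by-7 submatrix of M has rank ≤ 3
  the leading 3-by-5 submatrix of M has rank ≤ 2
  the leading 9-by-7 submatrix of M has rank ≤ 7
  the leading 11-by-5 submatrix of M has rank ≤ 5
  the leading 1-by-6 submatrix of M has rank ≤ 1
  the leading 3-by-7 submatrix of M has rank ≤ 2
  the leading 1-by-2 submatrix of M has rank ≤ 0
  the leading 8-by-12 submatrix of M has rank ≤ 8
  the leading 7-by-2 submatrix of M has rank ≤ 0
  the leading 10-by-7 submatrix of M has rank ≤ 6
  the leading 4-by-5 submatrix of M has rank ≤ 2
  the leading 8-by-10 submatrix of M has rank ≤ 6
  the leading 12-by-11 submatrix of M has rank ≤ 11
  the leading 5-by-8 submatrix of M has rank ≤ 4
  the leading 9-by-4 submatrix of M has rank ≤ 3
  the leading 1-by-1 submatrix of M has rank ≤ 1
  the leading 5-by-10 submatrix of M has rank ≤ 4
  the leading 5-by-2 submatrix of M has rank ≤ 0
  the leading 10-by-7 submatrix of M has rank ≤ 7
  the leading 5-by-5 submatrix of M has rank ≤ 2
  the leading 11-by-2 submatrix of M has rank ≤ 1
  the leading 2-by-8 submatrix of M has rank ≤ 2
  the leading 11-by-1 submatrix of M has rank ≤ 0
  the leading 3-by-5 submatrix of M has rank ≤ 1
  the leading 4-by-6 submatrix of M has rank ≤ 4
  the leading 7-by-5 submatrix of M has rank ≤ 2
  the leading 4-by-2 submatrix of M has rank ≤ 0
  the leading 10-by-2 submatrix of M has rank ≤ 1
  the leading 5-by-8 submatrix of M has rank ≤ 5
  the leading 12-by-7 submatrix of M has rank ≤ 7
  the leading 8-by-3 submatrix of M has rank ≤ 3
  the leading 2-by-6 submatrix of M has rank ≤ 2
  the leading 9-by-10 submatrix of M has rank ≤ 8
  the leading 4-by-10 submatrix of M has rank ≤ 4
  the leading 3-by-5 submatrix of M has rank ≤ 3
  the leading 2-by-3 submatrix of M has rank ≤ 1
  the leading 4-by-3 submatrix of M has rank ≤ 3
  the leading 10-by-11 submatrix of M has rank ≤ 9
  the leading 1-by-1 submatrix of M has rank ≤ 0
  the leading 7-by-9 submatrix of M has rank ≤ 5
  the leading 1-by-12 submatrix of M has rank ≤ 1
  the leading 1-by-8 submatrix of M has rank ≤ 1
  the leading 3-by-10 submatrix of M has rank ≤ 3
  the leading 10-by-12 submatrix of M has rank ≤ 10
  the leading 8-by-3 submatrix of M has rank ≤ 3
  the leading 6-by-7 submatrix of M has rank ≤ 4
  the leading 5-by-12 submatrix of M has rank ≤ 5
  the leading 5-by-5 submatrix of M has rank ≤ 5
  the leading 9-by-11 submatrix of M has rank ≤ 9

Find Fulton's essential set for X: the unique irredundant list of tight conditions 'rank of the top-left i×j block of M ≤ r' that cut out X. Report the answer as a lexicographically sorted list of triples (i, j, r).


Computing R[i][j] = min implied NW-rank bound (n=12, 53 conditions):

  R[1]: 0 0 0 1 1 1 1 1 1 1 1 1
  R[2]: 0 0 0 1 1 2 2 2 2 2 2 2
  R[3]: 0 0 0 1 1 2 2 3 3 3 3 3
  R[4]: 0 0 1 2 2 3 3 4 4 4 4 4
  R[5]: 0 0 1 2 2 3 3 4 4 4 5 5
  R[6]: 0 0 1 2 2 3 4 5 5 5 6 6
  R[7]: 0 0 1 2 2 3 4 5 5 5 6 7
  R[8]: 0 1 2 3 3 4 5 6 6 6 7 8
  R[9]: 0 1 2 3 4 5 6 7 7 7 8 9
  R[10]: 0 1 2 3 4 5 6 7 8 8 9 10
  R[11]: 0 1 2 3 4 5 6 7 8 9 10 11
  R[12]: 1 2 3 4 5 6 7 8 9 10 11 12

reading off 1-entries of Δ²R: w = (4, 6, 8, 3, 11, 7, 12, 2, 5, 9, 10, 1).

D(w) has 32 cells with 9 SE-corners; essential set:

[(3, 3, 0), (3, 5, 1), (3, 7, 2), (5, 7, 3), (5, 10, 4), (7, 2, 0), (7, 5, 2), (7, 10, 5), (11, 1, 0)]


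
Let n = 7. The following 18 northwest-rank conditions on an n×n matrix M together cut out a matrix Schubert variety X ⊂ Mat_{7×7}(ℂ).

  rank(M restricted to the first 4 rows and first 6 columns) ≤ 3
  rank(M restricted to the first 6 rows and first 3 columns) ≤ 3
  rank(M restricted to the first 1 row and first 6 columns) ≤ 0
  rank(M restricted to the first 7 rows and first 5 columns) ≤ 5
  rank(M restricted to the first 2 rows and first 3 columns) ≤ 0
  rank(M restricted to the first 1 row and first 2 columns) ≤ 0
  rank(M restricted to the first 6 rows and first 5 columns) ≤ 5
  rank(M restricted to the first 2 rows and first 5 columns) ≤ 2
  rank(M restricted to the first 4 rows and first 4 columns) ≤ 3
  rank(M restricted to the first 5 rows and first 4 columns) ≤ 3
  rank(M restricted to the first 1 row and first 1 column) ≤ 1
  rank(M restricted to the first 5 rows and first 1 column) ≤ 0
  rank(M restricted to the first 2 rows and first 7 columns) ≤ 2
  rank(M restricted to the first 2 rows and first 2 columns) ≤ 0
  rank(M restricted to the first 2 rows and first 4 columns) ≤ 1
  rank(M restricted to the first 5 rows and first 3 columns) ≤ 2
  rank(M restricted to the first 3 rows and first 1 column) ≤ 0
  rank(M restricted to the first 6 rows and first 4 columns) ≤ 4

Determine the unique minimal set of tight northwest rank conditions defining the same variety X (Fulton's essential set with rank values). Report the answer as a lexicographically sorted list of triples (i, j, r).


Recovering R(i,j) via the rank-extension bound from the 18 conditions:

  R[1]: 0  0  0  0  0  0  1
  R[2]: 0  0  0  1  1  1  2
  R[3]: 0  1  1  2  2  2  3
  R[4]: 0  1  2  3  3  3  4
  R[5]: 0  1  2  3  4  4  5
  R[6]: 1  2  3  4  5  5  6
  R[7]: 1  2  3  4  5  6  7

reading off 1-entries of Δ²R: w = (7, 4, 2, 3, 5, 1, 6).

ℓ(w)=12; the 3 essential cells (i,j,r):

[(1, 6, 0), (2, 3, 0), (5, 1, 0)]


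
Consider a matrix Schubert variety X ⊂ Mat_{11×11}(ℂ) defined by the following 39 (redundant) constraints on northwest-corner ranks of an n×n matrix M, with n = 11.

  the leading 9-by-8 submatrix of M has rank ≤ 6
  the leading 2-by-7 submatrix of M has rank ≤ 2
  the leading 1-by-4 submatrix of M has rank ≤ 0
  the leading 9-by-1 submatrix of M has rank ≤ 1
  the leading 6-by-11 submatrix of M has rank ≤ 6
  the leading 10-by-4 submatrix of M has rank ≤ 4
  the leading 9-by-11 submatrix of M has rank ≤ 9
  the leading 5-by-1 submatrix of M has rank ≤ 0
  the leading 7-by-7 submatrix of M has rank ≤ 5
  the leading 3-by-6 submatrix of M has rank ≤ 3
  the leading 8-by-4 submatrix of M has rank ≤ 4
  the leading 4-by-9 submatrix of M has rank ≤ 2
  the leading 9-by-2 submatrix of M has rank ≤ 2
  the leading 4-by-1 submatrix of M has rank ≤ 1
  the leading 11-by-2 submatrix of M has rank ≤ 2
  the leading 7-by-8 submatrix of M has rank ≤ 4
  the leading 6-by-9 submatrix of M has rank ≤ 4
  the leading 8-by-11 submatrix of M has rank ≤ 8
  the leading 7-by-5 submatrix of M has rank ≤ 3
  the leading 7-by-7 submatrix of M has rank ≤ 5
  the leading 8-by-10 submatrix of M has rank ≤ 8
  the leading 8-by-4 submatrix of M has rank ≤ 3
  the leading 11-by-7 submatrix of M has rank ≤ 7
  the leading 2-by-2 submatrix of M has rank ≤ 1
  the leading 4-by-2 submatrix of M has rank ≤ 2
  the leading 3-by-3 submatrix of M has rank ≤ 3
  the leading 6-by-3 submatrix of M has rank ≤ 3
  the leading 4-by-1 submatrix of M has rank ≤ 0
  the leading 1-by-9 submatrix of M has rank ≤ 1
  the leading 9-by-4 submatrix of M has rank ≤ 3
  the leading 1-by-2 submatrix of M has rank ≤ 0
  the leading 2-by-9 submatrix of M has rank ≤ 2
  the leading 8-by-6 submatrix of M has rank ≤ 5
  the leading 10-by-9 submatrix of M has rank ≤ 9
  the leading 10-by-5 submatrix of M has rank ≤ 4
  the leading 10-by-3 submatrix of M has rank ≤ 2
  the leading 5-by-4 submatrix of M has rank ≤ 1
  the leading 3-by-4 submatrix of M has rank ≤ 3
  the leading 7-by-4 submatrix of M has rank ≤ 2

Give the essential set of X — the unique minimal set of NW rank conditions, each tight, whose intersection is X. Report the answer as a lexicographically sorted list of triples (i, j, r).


Propagating the 39 rank bounds to every northwest block:

  R[1]: 0  0  0  0  1  1  1  1  1  1  1
  R[2]: 0  1  1  1  2  2  2  2  2  2  2
  R[3]: 0  1  1  1  2  2  2  2  2  3  3
  R[4]: 0  1  1  1  2  2  2  2  2  3  4
  R[5]: 0  1  1  1  2  3  3  3  3  4  5
  R[6]: 1  2  2  2  3  4  4  4  4  5  6
  R[7]: 1  2  2  2  3  4  4  4  5  6  7
  R[8]: 1  2  2  3  4  5  5  5  6  7  8
  R[9]: 1  2  2  3  4  5  6  6  7  8  9
  R[10]: 1  2  2  3  4  5  6  7  8  9  10
  R[11]: 1  2  3  4  5  6  7  8  9  10  11

hence w(1..11) = (5, 2, 10, 11, 6, 1, 9, 4, 7, 8, 3).

D(w) has 29 cells with 7 SE-corners; essential set:

[(1, 4, 0), (4, 9, 2), (5, 1, 0), (5, 4, 1), (7, 4, 2), (7, 8, 4), (10, 3, 2)]


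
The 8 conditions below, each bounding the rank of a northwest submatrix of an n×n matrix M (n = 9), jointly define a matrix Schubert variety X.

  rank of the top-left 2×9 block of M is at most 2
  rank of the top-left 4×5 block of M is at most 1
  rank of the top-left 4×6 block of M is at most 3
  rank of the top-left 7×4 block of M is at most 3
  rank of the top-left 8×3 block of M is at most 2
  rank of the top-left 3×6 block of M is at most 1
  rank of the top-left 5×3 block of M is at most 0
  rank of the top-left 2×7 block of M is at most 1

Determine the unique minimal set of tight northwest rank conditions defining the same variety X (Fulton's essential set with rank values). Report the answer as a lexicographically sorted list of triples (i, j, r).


Rank table r_w(9×9) implied by the 8 constraints:

  row 1: 0 | 0 | 0 | 1 | 1 | 1 | 1 | 1 | 1
  row 2: 0 | 0 | 0 | 1 | 1 | 1 | 1 | 2 | 2
  row 3: 0 | 0 | 0 | 1 | 1 | 1 | 2 | 3 | 3
  row 4: 0 | 0 | 0 | 1 | 1 | 2 | 3 | 4 | 4
  row 5: 0 | 0 | 0 | 1 | 2 | 3 | 4 | 5 | 5
  row 6: 1 | 1 | 1 | 2 | 3 | 4 | 5 | 6 | 6
  row 7: 1 | 2 | 2 | 3 | 4 | 5 | 6 | 7 | 7
  row 8: 1 | 2 | 2 | 3 | 4 | 5 | 6 | 7 | 8
  row 9: 1 | 2 | 3 | 4 | 5 | 6 | 7 | 8 | 9

second differences of R give the permutation w = (4, 8, 7, 6, 5, 1, 2, 9, 3).

D(w) has 22 cells with 5 SE-corners; essential set:

[(2, 7, 1), (3, 6, 1), (4, 5, 1), (5, 3, 0), (8, 3, 2)]


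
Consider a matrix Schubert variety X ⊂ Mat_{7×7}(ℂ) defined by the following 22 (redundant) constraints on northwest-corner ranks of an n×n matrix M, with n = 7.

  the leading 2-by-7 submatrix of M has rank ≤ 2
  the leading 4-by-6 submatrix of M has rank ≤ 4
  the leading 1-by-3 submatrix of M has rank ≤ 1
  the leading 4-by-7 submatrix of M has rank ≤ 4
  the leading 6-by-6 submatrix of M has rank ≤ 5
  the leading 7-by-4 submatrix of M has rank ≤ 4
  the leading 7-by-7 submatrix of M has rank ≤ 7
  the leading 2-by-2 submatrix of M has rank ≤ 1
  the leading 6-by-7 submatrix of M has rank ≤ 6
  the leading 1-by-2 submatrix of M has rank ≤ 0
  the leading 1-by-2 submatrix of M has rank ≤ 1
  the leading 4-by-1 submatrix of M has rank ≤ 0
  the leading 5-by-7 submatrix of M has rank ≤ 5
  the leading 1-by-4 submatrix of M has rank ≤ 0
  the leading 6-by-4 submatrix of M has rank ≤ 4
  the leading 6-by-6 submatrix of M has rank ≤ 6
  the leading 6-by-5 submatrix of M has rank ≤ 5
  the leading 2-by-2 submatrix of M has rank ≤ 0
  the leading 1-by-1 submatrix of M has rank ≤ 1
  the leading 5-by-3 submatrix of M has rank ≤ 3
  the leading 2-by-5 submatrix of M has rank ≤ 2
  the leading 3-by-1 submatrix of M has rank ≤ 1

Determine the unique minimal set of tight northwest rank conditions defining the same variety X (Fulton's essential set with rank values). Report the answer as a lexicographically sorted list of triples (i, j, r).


Computing R[i][j] = min implied NW-rank bound (n=7, 22 conditions):

  0, 0, 0, 0, 1, 1, 1
  0, 0, 1, 1, 2, 2, 2
  0, 1, 2, 2, 3, 3, 3
  0, 1, 2, 3, 4, 4, 4
  1, 2, 3, 4, 5, 5, 5
  1, 2, 3, 4, 5, 5, 6
  1, 2, 3, 4, 5, 6, 7

so w = (5, 3, 2, 4, 1, 7, 6).

Rothe diagram D(w) (9 cells), 4 SE-corners (essential conditions):

[(1, 4, 0), (2, 2, 0), (4, 1, 0), (6, 6, 5)]


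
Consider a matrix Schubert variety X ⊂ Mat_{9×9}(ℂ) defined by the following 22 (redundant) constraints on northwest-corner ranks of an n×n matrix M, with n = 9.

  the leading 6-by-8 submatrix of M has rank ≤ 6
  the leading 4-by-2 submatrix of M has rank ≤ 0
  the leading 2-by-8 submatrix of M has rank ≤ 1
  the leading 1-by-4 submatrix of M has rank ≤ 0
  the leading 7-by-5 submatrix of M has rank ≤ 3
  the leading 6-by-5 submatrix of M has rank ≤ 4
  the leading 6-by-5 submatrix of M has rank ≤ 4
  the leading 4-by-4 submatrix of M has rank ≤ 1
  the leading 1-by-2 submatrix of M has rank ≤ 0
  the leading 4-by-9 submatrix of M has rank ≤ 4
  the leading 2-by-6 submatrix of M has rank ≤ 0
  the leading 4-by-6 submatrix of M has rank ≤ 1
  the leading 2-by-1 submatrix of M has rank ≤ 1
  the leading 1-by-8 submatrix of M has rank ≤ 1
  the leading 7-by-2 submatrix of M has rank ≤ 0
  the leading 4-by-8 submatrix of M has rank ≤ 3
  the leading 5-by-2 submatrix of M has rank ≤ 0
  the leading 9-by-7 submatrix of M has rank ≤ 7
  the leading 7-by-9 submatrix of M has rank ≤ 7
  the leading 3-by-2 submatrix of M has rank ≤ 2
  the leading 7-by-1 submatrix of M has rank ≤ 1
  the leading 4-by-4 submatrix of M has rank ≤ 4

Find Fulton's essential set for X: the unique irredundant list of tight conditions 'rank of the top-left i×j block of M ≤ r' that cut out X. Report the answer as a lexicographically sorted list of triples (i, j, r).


Propagating the 22 rank bounds to every northwest block:

  i=1: 0, 0, 0, 0, 0, 0, 1, 1, 1
  i=2: 0, 0, 0, 0, 0, 0, 1, 1, 2
  i=3: 0, 0, 1, 1, 1, 1, 2, 2, 3
  i=4: 0, 0, 1, 1, 1, 1, 2, 3, 4
  i=5: 0, 0, 1, 2, 2, 2, 3, 4, 5
  i=6: 0, 0, 1, 2, 3, 3, 4, 5, 6
  i=7: 0, 0, 1, 2, 3, 4, 5, 6, 7
  i=8: 1, 1, 2, 3, 4, 5, 6, 7, 8
  i=9: 1, 2, 3, 4, 5, 6, 7, 8, 9

second differences of R give the permutation w = (7, 9, 3, 8, 4, 5, 6, 1, 2).

|D(w)|=26, |Ess(w)|=4:

[(2, 6, 0), (2, 8, 1), (4, 6, 1), (7, 2, 0)]


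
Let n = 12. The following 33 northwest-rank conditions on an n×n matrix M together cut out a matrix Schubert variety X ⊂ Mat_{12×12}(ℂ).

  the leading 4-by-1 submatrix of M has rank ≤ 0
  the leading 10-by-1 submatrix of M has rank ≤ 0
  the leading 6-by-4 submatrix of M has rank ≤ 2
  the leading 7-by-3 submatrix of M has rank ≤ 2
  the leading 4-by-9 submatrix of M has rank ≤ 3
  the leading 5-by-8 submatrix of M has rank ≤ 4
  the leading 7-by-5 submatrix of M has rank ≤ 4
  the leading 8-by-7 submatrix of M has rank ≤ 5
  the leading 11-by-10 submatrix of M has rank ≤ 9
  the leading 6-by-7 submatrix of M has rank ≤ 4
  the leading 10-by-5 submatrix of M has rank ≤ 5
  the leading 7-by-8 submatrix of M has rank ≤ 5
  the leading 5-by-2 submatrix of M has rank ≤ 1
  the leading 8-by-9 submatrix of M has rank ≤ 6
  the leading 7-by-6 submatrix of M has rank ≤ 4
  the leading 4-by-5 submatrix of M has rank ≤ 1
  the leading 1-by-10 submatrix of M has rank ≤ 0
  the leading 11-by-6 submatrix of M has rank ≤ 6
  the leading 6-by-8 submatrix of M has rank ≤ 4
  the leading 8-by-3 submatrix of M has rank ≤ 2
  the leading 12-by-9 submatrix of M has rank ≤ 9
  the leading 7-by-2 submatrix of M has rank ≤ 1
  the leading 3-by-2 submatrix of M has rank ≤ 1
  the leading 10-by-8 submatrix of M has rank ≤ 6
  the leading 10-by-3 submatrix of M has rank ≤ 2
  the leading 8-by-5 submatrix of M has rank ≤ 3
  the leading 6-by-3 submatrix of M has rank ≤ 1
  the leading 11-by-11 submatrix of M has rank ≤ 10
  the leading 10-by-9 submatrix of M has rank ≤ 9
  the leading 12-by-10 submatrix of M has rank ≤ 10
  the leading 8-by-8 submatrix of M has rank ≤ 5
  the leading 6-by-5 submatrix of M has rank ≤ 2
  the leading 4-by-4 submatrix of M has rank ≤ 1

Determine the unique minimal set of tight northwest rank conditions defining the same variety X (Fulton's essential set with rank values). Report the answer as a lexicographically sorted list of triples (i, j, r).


The tightest implied rank at each (i,j), from the 33 conditions:

  row 1: 0, 0, 0, 0, 0, 0, 0, 0, 0, 0, 1, 1
  row 2: 0, 1, 1, 1, 1, 1, 1, 1, 1, 1, 2, 2
  row 3: 0, 1, 1, 1, 1, 2, 2, 2, 2, 2, 3, 3
  row 4: 0, 1, 1, 1, 1, 2, 3, 3, 3, 3, 4, 4
  row 5: 0, 1, 1, 2, 2, 3, 4, 4, 4, 4, 5, 5
  row 6: 0, 1, 1, 2, 2, 3, 4, 4, 5, 5, 6, 6
  row 7: 0, 1, 2, 3, 3, 4, 5, 5, 6, 6, 7, 7
  row 8: 0, 1, 2, 3, 3, 4, 5, 5, 6, 7, 8, 8
  row 9: 0, 1, 2, 3, 4, 5, 6, 6, 7, 8, 9, 9
  row 10: 0, 1, 2, 3, 4, 5, 6, 6, 7, 8, 9, 10
  row 11: 1, 2, 3, 4, 5, 6, 7, 7, 8, 9, 10, 11
  row 12: 1, 2, 3, 4, 5, 6, 7, 8, 9, 10, 11, 12

the unique w with this rank table is (11, 2, 6, 7, 4, 9, 3, 10, 5, 12, 1, 8).

D(w) has 32 cells with 9 SE-corners; essential set:

[(1, 10, 0), (4, 5, 1), (6, 3, 1), (6, 5, 2), (6, 8, 4), (8, 5, 3), (8, 8, 5), (10, 1, 0), (10, 8, 6)]


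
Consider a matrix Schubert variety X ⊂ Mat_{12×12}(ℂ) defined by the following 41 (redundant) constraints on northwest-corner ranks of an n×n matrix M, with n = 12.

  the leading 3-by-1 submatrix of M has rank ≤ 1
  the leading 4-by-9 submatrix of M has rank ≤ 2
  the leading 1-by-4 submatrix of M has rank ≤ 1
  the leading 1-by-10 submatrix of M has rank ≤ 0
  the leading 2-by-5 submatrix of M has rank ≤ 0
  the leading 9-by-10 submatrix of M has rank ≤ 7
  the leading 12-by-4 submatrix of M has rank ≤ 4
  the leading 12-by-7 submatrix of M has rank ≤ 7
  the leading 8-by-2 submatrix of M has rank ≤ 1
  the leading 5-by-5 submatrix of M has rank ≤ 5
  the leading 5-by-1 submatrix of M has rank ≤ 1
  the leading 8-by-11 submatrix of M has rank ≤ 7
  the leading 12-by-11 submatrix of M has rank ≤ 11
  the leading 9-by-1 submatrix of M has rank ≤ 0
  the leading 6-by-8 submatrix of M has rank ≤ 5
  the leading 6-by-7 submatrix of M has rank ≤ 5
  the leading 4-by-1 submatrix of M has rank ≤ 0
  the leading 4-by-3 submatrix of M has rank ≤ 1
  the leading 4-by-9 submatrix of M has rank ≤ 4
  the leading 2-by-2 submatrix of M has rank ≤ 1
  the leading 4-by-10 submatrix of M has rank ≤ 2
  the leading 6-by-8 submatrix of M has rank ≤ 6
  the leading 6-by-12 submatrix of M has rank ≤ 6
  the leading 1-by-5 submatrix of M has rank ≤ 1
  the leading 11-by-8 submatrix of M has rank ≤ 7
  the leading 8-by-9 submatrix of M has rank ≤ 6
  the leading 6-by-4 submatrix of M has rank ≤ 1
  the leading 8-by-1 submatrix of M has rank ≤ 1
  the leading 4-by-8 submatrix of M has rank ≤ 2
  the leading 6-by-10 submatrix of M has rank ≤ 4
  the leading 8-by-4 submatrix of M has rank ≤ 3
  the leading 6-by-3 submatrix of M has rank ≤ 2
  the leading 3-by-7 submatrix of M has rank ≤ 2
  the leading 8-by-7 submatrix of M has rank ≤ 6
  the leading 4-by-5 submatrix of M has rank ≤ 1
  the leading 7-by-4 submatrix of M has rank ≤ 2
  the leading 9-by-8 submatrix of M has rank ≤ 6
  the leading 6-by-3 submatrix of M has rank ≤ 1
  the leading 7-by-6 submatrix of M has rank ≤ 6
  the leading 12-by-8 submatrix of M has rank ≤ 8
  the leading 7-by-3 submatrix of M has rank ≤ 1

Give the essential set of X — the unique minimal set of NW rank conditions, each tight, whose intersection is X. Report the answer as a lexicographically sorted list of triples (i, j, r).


Propagating the 41 rank bounds to every northwest block:

  i=1: 0 0 0 0 0 0 0 0 0 0 1 1
  i=2: 0 0 0 0 0 1 1 1 1 1 2 2
  i=3: 0 1 1 1 1 2 2 2 2 2 3 3
  i=4: 0 1 1 1 1 2 2 2 2 2 3 4
  i=5: 0 1 1 1 2 3 3 3 3 3 4 5
  i=6: 0 1 1 1 2 3 4 4 4 4 5 6
  i=7: 0 1 1 2 3 4 5 5 5 5 6 7
  i=8: 0 1 2 3 4 5 6 6 6 6 7 8
  i=9: 0 1 2 3 4 5 6 6 7 7 8 9
  i=10: 1 2 3 4 5 6 7 7 8 8 9 10
  i=11: 1 2 3 4 5 6 7 7 8 9 10 11
  i=12: 1 2 3 4 5 6 7 8 9 10 11 12

hence w(1..12) = (11, 6, 2, 12, 5, 7, 4, 3, 9, 1, 10, 8).

9 SE-corners of the 36-cell Rothe diagram give Ess(w):

[(1, 10, 0), (2, 5, 0), (4, 5, 1), (4, 10, 2), (6, 4, 1), (7, 3, 1), (9, 1, 0), (9, 8, 6), (11, 8, 7)]


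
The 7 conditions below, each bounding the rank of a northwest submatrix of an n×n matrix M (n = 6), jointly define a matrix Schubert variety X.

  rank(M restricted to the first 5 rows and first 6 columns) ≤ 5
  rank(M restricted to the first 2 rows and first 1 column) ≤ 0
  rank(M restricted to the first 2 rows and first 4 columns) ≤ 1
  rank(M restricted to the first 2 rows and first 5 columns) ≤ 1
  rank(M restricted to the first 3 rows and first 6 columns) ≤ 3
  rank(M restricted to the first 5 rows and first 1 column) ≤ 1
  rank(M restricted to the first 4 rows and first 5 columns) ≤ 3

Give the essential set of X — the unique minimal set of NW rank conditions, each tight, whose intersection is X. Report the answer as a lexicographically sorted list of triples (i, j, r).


Computing R[i][j] = min implied NW-rank bound (n=6, 7 conditions):

  R[1]: 0 1 1 1 1 1
  R[2]: 0 1 1 1 1 2
  R[3]: 1 2 2 2 2 3
  R[4]: 1 2 3 3 3 4
  R[5]: 1 2 3 4 4 5
  R[6]: 1 2 3 4 5 6

so w = (2, 6, 1, 3, 4, 5).

Rothe diagram D(w) (5 cells), 2 SE-corners (essential conditions):

[(2, 1, 0), (2, 5, 1)]


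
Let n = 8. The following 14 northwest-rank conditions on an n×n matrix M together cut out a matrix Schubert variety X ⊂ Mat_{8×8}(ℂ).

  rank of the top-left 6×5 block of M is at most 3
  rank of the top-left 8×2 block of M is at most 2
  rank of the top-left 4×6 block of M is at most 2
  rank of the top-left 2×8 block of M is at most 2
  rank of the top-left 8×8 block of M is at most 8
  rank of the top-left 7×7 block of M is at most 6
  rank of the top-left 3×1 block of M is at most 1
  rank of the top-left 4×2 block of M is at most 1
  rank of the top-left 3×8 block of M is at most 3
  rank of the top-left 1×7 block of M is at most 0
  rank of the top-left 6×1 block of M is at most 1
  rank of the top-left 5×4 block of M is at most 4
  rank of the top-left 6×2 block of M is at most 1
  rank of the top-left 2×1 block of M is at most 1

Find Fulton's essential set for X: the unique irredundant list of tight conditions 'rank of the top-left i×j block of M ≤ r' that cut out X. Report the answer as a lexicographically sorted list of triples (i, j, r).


The tightest implied rank at each (i,j), from the 14 conditions:

  row 1: 0 0 0 0 0 0 0 1
  row 2: 1 1 1 1 1 1 1 2
  row 3: 1 1 2 2 2 2 2 3
  row 4: 1 1 2 2 2 2 3 4
  row 5: 1 1 2 3 3 3 4 5
  row 6: 1 1 2 3 3 4 5 6
  row 7: 1 2 3 4 4 5 6 7
  row 8: 1 2 3 4 5 6 7 8

so w = (8, 1, 3, 7, 4, 6, 2, 5).

Rothe diagram D(w) (15 cells), 4 SE-corners (essential conditions):

[(1, 7, 0), (4, 6, 2), (6, 2, 1), (6, 5, 3)]


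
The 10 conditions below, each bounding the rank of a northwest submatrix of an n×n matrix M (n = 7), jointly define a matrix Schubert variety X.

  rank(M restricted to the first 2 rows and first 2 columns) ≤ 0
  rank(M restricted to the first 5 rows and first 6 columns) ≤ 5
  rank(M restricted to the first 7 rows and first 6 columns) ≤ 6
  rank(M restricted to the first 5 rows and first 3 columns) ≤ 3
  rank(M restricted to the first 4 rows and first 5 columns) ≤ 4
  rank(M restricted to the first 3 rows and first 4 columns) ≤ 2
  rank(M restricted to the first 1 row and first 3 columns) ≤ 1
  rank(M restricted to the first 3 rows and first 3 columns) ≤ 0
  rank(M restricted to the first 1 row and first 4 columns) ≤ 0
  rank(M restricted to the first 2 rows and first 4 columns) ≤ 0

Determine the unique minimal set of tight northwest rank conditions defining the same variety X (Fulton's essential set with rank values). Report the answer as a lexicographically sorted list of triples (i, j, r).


Rank table r_w(7×7) implied by the 10 constraints:

  row 1: 0 0 0 0 1 1 1
  row 2: 0 0 0 0 1 2 2
  row 3: 0 0 0 1 2 3 3
  row 4: 1 1 1 2 3 4 4
  row 5: 1 2 2 3 4 5 5
  row 6: 1 2 3 4 5 6 6
  row 7: 1 2 3 4 5 6 7

reading off 1-entries of Δ²R: w = (5, 6, 4, 1, 2, 3, 7).

Fulton essential set (2 of the 11 Rothe cells):

[(2, 4, 0), (3, 3, 0)]


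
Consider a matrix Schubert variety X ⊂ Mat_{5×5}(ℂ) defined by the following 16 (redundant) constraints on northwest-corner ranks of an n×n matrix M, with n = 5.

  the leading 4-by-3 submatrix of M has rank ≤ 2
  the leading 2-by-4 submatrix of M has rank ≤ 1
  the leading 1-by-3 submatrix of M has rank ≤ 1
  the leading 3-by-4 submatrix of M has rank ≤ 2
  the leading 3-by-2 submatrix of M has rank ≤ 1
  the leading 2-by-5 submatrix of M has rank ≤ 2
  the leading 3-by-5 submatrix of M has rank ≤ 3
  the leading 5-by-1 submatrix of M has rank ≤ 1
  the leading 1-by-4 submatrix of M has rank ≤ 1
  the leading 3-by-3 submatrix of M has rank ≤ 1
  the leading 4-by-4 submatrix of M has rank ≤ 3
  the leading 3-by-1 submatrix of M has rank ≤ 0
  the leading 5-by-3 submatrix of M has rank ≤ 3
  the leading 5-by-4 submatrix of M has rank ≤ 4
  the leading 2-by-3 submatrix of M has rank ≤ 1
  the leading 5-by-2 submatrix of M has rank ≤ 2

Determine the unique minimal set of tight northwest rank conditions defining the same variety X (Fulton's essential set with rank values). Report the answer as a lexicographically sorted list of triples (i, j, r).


Rank table r_w(5×5) implied by the 16 constraints:

  i=1: 0, 1, 1, 1, 1
  i=2: 0, 1, 1, 1, 2
  i=3: 0, 1, 1, 2, 3
  i=4: 1, 2, 2, 3, 4
  i=5: 1, 2, 3, 4, 5

second differences of R give the permutation w = (2, 5, 4, 1, 3).

Fulton essential set (3 of the 6 Rothe cells):

[(2, 4, 1), (3, 1, 0), (3, 3, 1)]
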